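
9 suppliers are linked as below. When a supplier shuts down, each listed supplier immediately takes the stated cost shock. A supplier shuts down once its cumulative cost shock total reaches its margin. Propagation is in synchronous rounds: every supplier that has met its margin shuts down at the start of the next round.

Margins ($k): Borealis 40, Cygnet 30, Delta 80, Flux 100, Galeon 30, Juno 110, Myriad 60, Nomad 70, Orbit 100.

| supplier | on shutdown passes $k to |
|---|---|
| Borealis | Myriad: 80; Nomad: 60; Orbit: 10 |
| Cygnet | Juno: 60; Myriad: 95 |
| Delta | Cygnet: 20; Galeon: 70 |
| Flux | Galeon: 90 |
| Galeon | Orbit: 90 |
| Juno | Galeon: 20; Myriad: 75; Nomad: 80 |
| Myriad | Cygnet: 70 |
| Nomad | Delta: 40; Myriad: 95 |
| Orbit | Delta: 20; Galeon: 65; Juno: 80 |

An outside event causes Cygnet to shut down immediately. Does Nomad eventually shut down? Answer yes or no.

no

Round 1 — Cygnet shuts down (initial).
  Juno: +60 → 60 < 110
  Myriad: +95 → 95 ≥ 60
Round 2 — Myriad shuts down.
No further shutdowns.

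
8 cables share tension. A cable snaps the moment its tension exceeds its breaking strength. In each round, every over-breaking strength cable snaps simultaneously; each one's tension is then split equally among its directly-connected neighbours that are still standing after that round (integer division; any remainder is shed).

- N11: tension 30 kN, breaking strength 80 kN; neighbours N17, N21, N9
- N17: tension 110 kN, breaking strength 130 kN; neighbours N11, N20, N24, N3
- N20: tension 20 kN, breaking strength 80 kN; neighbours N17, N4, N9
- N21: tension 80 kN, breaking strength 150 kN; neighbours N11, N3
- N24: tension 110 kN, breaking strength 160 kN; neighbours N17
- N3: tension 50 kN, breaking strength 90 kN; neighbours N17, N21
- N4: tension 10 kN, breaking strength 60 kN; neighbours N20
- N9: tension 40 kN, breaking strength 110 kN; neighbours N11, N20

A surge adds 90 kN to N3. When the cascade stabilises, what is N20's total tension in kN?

Round 1 — N3 at 140 > 90. N3 snaps.
  N3 sheds 140 kN to N17, N21: 70 each.
    N17: 110+70 = 180 > 130
    N21: 80+70 = 150 ≤ 150
Round 2 — N17 snaps.
  N17 sheds 180 kN to N11, N20, N24: 60 each.
    N11: 30+60 = 90 > 80
    N20: 20+60 = 80 ≤ 80
    N24: 110+60 = 170 > 160
Round 3 — N11, N24 snap.
  N11 sheds 90 kN to N21, N9: 45 each.
    N21: 150+45 = 195 > 150
    N9: 40+45 = 85 ≤ 110
  N24 sheds 170 kN: no online neighbours, lost.
Round 4 — N21 snaps.
  N21 sheds 195 kN: no online neighbours, lost.
No further breaks.

80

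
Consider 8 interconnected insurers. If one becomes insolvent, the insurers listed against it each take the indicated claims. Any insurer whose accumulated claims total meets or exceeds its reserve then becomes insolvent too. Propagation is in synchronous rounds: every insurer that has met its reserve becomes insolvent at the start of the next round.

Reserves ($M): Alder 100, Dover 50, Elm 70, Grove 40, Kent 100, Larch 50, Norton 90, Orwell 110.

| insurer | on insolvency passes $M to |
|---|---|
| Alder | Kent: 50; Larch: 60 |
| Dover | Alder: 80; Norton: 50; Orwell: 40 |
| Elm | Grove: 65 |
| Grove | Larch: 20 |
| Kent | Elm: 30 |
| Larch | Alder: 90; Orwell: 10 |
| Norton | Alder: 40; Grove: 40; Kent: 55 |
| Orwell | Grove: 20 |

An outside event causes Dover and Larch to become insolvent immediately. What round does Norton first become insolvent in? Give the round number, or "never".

never

Round 1 — Dover, Larch become insolvent (initial).
  Alder: +80+90 → 170 ≥ 100
  Norton: +50 → 50 < 90
  Orwell: +40+10 → 50 < 110
Round 2 — Alder becomes insolvent.
  Kent: +50 → 50 < 100
No further insolvencies.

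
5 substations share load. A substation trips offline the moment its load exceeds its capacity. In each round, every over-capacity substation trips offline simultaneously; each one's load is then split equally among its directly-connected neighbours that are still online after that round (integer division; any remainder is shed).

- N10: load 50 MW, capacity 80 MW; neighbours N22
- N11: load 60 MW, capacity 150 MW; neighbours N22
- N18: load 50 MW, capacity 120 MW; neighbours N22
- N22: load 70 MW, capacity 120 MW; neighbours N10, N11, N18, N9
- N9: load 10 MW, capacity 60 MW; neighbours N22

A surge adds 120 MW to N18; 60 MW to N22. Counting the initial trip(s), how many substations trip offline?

Round 1 — N18 at 170 > 120; N22 at 130 > 120. N18, N22 trip offline.
  N18 sheds 170 MW: no online neighbours, lost.
  N22 sheds 130 MW to N10, N11, N9: 43 each (1 lost).
    N10: 50+43 = 93 > 80
    N11: 60+43 = 103 ≤ 150
    N9: 10+43 = 53 ≤ 60
Round 2 — N10 trips offline.
  N10 sheds 93 MW: no online neighbours, lost.
No further trips.

3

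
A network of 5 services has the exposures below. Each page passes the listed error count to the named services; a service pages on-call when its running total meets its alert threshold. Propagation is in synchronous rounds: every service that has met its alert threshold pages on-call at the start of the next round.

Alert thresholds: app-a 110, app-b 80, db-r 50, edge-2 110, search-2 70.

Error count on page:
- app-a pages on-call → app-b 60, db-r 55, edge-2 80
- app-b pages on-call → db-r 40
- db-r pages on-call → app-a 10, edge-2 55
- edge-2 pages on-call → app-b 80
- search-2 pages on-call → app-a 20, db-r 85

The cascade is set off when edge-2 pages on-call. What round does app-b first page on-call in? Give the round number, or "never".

2

Round 1 — edge-2 pages on-call (initial).
  app-b: +80 → 80 ≥ 80
Round 2 — app-b pages on-call.
  db-r: +40 → 40 < 50
No further pages.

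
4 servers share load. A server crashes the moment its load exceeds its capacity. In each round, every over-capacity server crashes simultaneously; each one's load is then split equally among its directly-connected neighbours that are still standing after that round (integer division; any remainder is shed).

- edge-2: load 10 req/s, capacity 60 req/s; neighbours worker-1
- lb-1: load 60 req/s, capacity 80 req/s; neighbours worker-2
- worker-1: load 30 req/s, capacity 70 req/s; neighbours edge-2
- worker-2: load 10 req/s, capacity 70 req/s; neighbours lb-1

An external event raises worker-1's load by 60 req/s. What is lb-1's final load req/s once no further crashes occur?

Round 1 — worker-1 at 90 > 70. worker-1 crashes.
  worker-1 sheds 90 req/s to edge-2: 90 each.
    edge-2: 10+90 = 100 > 60
Round 2 — edge-2 crashes.
  edge-2 sheds 100 req/s: no online neighbours, lost.
No further crashes.

60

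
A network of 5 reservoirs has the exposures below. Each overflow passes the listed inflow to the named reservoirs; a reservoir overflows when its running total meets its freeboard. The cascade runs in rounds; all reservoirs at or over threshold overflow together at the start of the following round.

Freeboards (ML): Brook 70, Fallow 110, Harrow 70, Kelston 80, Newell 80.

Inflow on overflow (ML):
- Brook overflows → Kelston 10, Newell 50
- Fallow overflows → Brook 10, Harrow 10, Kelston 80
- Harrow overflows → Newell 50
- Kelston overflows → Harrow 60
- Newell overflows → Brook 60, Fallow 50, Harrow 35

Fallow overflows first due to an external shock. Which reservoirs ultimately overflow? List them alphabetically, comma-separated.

Fallow, Harrow, Kelston

Round 1 — Fallow overflows (initial).
  Brook: +10 → 10 < 70
  Harrow: +10 → 10 < 70
  Kelston: +80 → 80 ≥ 80
Round 2 — Kelston overflows.
  Harrow: +60 → 70 ≥ 70
Round 3 — Harrow overflows.
  Newell: +50 → 50 < 80
No further overflows.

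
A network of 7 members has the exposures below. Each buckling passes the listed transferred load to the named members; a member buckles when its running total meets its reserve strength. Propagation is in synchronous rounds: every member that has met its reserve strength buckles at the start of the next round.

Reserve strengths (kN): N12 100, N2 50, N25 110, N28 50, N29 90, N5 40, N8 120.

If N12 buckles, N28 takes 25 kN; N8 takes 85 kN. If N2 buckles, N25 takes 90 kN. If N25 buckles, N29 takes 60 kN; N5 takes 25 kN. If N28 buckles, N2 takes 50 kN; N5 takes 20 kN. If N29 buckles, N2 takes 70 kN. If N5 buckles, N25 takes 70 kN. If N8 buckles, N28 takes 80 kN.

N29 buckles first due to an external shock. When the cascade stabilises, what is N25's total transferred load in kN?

90

Round 1 — N29 buckles (initial).
  N2: +70 → 70 ≥ 50
Round 2 — N2 buckles.
  N25: +90 → 90 < 110
No further bucklings.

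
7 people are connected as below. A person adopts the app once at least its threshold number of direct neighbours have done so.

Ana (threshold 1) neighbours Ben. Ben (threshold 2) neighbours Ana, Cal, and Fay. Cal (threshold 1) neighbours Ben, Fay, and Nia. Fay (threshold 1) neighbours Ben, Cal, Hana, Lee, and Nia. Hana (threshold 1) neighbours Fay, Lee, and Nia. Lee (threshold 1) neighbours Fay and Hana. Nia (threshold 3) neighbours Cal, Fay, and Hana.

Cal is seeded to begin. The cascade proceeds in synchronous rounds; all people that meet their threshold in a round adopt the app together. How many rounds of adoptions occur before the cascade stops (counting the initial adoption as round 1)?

4

Round 1 — Cal adopts the app (initial).
Round 2 — checking thresholds:
  Ben: 1 of 3 neighbours < 2, holds.
  Fay: 1 of 5 neighbours ≥ 1, adopts the app.
  Nia: 1 of 3 neighbours < 3, holds.
Round 3 — checking thresholds:
  Ben: 2 of 3 neighbours ≥ 2, adopts the app.
  Hana: 1 of 3 neighbours ≥ 1, adopts the app.
  Lee: 1 of 2 neighbours ≥ 1, adopts the app.
  Nia: 2 of 3 neighbours < 3, holds.
Round 4 — checking thresholds:
  Ana: 1 of 1 neighbours ≥ 1, adopts the app.
  Nia: 3 of 3 neighbours ≥ 3, adopts the app.
Round 5 — no new adoptions; cascade stops.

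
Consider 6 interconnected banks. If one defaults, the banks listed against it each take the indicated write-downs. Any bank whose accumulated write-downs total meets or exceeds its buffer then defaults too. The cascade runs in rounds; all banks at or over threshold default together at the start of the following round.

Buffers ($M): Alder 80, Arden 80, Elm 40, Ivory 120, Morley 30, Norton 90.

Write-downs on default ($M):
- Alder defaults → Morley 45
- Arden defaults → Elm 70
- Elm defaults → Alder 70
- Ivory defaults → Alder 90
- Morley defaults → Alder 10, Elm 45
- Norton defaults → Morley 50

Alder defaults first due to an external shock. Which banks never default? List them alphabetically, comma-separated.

Round 1 — Alder defaults (initial).
  Morley: +45 → 45 ≥ 30
Round 2 — Morley defaults.
  Elm: +45 → 45 ≥ 40
Round 3 — Elm defaults.
No further defaults.

Arden, Ivory, Norton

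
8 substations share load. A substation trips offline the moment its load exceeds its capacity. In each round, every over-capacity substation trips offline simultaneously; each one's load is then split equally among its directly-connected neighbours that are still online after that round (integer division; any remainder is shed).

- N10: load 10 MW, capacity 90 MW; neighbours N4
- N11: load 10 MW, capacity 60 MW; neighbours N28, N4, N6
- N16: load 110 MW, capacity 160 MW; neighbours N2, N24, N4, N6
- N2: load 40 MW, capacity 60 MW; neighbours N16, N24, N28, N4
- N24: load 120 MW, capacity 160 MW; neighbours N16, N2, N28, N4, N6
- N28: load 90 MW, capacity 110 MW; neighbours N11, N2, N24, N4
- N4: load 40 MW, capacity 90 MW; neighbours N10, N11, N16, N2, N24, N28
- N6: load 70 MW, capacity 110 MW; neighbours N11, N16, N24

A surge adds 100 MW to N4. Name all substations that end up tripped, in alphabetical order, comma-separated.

Round 1 — N4 at 140 > 90. N4 trips offline.
  N4 sheds 140 MW to N10, N11, N16, N2, N24, N28: 23 each (2 lost).
    N10: 10+23 = 33 ≤ 90
    N11: 10+23 = 33 ≤ 60
    N16: 110+23 = 133 ≤ 160
    N2: 40+23 = 63 > 60
    N24: 120+23 = 143 ≤ 160
    N28: 90+23 = 113 > 110
Round 2 — N2, N28 trip offline.
  N2 sheds 63 MW to N16, N24: 31 each (1 lost).
    N16: 133+31 = 164 > 160
    N24: 143+31 = 174 > 160
  N28 sheds 113 MW to N11, N24: 56 each (1 lost).
    N11: 33+56 = 89 > 60
    N24: 174+56 = 230 > 160
Round 3 — N11, N16, N24 trip offline.
  N11 sheds 89 MW to N6: 89 each.
    N6: 70+89 = 159 > 110
  N16 sheds 164 MW to N6: 164 each.
    N6: 159+164 = 323 > 110
  N24 sheds 230 MW to N6: 230 each.
    N6: 323+230 = 553 > 110
Round 4 — N6 trips offline.
  N6 sheds 553 MW: no online neighbours, lost.
No further trips.

N11, N16, N2, N24, N28, N4, N6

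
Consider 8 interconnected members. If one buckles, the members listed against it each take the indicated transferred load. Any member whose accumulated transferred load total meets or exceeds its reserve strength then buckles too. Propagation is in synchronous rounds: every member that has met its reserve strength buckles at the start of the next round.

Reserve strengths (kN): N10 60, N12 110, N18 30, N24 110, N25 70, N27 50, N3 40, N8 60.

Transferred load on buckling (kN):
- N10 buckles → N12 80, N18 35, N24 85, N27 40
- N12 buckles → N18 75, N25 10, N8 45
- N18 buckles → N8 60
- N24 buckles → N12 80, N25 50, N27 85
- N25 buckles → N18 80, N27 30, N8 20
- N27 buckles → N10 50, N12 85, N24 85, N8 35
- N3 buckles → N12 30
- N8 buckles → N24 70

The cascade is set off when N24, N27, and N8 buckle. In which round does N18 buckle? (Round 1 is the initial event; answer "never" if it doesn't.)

Round 1 — N24, N27, N8 buckle (initial).
  N10: +50 → 50 < 60
  N12: +80+85 → 165 ≥ 110
  N25: +50 → 50 < 70
Round 2 — N12 buckles.
  N18: +75 → 75 ≥ 30
  N25: +10 → 60 < 70
Round 3 — N18 buckles.
No further bucklings.

3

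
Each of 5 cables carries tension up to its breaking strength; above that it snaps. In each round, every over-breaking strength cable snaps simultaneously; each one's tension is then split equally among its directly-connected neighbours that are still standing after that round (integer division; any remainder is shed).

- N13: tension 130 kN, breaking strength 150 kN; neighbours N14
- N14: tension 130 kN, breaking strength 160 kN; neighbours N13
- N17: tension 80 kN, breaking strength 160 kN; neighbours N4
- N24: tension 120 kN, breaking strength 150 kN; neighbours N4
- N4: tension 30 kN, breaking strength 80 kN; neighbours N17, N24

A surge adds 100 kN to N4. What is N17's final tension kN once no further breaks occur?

Round 1 — N4 at 130 > 80. N4 snaps.
  N4 sheds 130 kN to N17, N24: 65 each.
    N17: 80+65 = 145 ≤ 160
    N24: 120+65 = 185 > 150
Round 2 — N24 snaps.
  N24 sheds 185 kN: no online neighbours, lost.
No further breaks.

145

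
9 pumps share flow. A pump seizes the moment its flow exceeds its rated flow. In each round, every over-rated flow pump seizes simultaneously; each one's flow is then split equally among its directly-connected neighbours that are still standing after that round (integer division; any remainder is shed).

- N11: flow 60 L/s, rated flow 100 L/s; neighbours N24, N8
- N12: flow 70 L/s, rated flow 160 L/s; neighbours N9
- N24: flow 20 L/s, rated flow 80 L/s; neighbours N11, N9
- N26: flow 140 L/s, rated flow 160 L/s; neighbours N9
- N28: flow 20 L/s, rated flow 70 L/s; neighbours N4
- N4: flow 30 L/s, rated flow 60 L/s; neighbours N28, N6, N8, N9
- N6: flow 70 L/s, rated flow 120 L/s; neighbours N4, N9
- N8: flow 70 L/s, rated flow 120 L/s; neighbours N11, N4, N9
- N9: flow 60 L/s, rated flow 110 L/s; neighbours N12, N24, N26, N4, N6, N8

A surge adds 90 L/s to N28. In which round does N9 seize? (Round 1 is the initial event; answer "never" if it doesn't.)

Round 1 — N28 at 110 > 70. N28 seizes.
  N28 sheds 110 L/s to N4: 110 each.
    N4: 30+110 = 140 > 60
Round 2 — N4 seizes.
  N4 sheds 140 L/s to N6, N8, N9: 46 each (2 lost).
    N6: 70+46 = 116 ≤ 120
    N8: 70+46 = 116 ≤ 120
    N9: 60+46 = 106 ≤ 110
No further seizures.

never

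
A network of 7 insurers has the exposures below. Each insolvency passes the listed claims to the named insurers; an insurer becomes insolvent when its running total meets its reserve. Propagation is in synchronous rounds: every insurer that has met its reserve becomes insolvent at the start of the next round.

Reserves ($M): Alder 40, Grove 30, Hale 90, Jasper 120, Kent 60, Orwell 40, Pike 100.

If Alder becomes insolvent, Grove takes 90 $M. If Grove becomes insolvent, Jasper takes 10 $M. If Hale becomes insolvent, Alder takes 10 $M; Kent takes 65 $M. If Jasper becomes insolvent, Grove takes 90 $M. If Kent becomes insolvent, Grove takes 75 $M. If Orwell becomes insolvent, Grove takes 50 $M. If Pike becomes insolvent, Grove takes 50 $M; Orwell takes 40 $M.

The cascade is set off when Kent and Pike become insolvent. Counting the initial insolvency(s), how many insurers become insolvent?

Round 1 — Kent, Pike become insolvent (initial).
  Grove: +75+50 → 125 ≥ 30
  Orwell: +40 → 40 ≥ 40
Round 2 — Grove, Orwell become insolvent.
  Jasper: +10 → 10 < 120
No further insolvencies.

4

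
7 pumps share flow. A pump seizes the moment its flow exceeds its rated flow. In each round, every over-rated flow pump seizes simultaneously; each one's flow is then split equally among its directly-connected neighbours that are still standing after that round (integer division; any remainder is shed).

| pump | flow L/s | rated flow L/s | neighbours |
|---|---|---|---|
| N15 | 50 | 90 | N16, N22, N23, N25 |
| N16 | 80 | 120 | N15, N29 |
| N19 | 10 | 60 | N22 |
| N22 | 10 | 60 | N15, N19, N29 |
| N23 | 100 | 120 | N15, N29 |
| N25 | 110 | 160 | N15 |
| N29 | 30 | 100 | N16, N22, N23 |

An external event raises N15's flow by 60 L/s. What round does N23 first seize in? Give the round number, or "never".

2

Round 1 — N15 at 110 > 90. N15 seizes.
  N15 sheds 110 L/s to N16, N22, N23, N25: 27 each (2 lost).
    N16: 80+27 = 107 ≤ 120
    N22: 10+27 = 37 ≤ 60
    N23: 100+27 = 127 > 120
    N25: 110+27 = 137 ≤ 160
Round 2 — N23 seizes.
  N23 sheds 127 L/s to N29: 127 each.
    N29: 30+127 = 157 > 100
Round 3 — N29 seizes.
  N29 sheds 157 L/s to N16, N22: 78 each (1 lost).
    N16: 107+78 = 185 > 120
    N22: 37+78 = 115 > 60
Round 4 — N16, N22 seize.
  N16 sheds 185 L/s: no online neighbours, lost.
  N22 sheds 115 L/s to N19: 115 each.
    N19: 10+115 = 125 > 60
Round 5 — N19 seizes.
  N19 sheds 125 L/s: no online neighbours, lost.
No further seizures.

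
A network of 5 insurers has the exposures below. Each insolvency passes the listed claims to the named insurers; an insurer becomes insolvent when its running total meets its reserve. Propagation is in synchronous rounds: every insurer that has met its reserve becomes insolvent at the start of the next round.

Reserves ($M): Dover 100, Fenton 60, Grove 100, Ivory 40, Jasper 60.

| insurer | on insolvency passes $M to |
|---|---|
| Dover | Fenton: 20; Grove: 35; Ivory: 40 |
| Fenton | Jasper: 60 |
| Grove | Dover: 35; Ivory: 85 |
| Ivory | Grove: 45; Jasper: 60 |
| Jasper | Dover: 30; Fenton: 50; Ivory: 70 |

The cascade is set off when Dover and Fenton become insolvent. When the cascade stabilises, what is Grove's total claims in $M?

80

Round 1 — Dover, Fenton become insolvent (initial).
  Grove: +35 → 35 < 100
  Ivory: +40 → 40 ≥ 40
  Jasper: +60 → 60 ≥ 60
Round 2 — Ivory, Jasper become insolvent.
  Grove: +45 → 80 < 100
No further insolvencies.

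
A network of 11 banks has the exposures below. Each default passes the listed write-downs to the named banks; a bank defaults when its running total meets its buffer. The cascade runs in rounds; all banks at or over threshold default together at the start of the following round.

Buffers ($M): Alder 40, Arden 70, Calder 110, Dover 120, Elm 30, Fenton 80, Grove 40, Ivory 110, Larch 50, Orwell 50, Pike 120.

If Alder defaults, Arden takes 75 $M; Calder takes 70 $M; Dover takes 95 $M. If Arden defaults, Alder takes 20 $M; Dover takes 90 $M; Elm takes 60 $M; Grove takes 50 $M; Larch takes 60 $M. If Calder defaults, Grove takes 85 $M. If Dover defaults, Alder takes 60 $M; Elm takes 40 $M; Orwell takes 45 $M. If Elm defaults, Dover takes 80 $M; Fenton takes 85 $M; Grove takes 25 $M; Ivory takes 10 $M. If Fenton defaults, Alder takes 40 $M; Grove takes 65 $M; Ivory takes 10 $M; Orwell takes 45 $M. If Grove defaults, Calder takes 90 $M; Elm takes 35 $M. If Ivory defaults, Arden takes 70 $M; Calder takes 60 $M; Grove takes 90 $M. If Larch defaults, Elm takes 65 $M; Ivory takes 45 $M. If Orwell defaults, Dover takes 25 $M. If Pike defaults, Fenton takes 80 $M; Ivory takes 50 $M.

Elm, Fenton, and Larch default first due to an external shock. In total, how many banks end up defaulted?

Round 1 — Elm, Fenton, Larch default (initial).
  Alder: +40 → 40 ≥ 40
  Dover: +80 → 80 < 120
  Grove: +25+65 → 90 ≥ 40
  Ivory: +10+10+45 → 65 < 110
  Orwell: +45 → 45 < 50
Round 2 — Alder, Grove default.
  Arden: +75 → 75 ≥ 70
  Calder: +70+90 → 160 ≥ 110
  Dover: +95 → 175 ≥ 120
Round 3 — Arden, Calder, Dover default.
  Orwell: +45 → 90 ≥ 50
Round 4 — Orwell defaults.
No further defaults.

9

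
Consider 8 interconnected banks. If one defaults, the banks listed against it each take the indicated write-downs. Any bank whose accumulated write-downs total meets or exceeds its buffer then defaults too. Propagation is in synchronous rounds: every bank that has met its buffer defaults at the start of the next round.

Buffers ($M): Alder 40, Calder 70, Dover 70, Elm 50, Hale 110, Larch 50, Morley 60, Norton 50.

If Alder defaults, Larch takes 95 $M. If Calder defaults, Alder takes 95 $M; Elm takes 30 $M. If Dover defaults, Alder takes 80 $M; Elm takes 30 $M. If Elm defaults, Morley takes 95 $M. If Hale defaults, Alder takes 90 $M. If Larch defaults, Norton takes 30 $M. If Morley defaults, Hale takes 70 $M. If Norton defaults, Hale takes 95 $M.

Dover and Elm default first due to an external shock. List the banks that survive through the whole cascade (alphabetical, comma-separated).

Calder, Hale, Norton

Round 1 — Dover, Elm default (initial).
  Alder: +80 → 80 ≥ 40
  Morley: +95 → 95 ≥ 60
Round 2 — Alder, Morley default.
  Hale: +70 → 70 < 110
  Larch: +95 → 95 ≥ 50
Round 3 — Larch defaults.
  Norton: +30 → 30 < 50
No further defaults.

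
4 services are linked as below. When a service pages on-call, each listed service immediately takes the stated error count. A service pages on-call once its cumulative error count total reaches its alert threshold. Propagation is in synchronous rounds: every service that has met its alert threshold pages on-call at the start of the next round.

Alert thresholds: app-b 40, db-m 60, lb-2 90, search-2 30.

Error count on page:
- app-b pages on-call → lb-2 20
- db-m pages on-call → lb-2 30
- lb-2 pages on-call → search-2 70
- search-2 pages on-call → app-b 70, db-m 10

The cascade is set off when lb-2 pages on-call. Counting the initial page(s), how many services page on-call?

3

Round 1 — lb-2 pages on-call (initial).
  search-2: +70 → 70 ≥ 30
Round 2 — search-2 pages on-call.
  app-b: +70 → 70 ≥ 40
  db-m: +10 → 10 < 60
Round 3 — app-b pages on-call.
No further pages.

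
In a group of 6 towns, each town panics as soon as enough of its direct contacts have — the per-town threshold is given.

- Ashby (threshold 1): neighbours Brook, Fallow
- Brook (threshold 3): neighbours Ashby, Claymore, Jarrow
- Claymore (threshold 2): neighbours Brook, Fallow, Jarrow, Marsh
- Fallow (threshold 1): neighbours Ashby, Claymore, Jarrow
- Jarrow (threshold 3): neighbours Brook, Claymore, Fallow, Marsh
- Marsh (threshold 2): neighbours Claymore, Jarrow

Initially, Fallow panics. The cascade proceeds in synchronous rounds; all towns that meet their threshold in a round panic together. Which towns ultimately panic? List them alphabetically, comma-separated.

Ashby, Fallow

Round 1 — Fallow panics (initial).
Round 2 — checking thresholds:
  Ashby: 1 of 2 neighbours ≥ 1, panics.
  Claymore: 1 of 4 neighbours < 2, holds.
  Jarrow: 1 of 4 neighbours < 3, holds.
Round 3 — no new panics; cascade stops.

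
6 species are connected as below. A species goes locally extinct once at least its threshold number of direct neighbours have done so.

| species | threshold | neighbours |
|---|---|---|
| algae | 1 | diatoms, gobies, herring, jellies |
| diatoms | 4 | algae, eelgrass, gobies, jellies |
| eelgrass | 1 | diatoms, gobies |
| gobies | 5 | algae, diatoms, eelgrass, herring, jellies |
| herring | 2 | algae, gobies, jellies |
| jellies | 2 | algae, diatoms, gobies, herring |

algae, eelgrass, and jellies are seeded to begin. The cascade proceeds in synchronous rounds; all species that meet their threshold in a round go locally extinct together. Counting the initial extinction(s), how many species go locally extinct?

Round 1 — algae, eelgrass, jellies go locally extinct (initial).
Round 2 — checking thresholds:
  diatoms: 3 of 4 neighbours < 4, not yet.
  gobies: 3 of 5 neighbours < 5, not yet.
  herring: 2 of 3 neighbours ≥ 2, goes locally extinct.
Round 3 — no new extinctions; cascade stops.

4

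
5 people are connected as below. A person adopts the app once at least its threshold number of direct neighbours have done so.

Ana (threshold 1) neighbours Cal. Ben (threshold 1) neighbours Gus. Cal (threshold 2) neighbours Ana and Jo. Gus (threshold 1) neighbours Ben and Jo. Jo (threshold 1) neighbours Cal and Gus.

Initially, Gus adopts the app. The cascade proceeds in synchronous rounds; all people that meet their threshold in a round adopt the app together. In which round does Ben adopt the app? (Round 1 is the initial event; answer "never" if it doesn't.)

Round 1 — Gus adopts the app (initial).
Round 2 — checking thresholds:
  Ben: 1 of 1 neighbours ≥ 1, adopts the app.
  Jo: 1 of 2 neighbours ≥ 1, adopts the app.
Round 3 — no new adoptions; cascade stops.

2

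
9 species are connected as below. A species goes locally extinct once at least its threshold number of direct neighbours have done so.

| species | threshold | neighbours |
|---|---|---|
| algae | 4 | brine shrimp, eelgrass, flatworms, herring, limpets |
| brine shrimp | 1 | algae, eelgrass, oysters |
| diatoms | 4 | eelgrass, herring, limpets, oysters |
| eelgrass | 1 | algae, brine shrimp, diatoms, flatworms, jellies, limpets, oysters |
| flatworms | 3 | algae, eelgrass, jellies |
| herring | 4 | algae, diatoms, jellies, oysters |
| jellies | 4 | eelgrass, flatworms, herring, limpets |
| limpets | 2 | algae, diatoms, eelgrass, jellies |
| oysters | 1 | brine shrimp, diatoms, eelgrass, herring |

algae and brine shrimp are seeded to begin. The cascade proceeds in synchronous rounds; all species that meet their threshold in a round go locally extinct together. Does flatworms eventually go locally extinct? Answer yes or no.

no

Round 1 — algae, brine shrimp go locally extinct (initial).
Round 2 — checking thresholds:
  eelgrass: 2 of 7 neighbours ≥ 1, goes locally extinct.
  flatworms: 1 of 3 neighbours < 3, holds.
  herring: 1 of 4 neighbours < 4, holds.
  limpets: 1 of 4 neighbours < 2, holds.
  oysters: 1 of 4 neighbours ≥ 1, goes locally extinct.
Round 3 — checking thresholds:
  diatoms: 2 of 4 neighbours < 4, holds.
  flatworms: 2 of 3 neighbours < 3, holds.
  herring: 2 of 4 neighbours < 4, holds.
  jellies: 1 of 4 neighbours < 4, holds.
  limpets: 2 of 4 neighbours ≥ 2, goes locally extinct.
Round 4 — no new extinctions; cascade stops.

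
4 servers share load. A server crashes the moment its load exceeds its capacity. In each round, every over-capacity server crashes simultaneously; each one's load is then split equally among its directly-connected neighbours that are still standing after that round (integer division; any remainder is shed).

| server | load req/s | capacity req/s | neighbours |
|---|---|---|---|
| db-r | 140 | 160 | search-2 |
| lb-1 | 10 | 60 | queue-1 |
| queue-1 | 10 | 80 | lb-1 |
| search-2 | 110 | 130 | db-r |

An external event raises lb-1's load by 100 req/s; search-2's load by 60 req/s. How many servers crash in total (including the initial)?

4

Round 1 — lb-1 at 110 > 60; search-2 at 170 > 130. lb-1, search-2 crash.
  lb-1 sheds 110 req/s to queue-1: 110 each.
    queue-1: 10+110 = 120 > 80
  search-2 sheds 170 req/s to db-r: 170 each.
    db-r: 140+170 = 310 > 160
Round 2 — db-r, queue-1 crash.
  db-r sheds 310 req/s: no online neighbours, lost.
  queue-1 sheds 120 req/s: no online neighbours, lost.
No further crashes.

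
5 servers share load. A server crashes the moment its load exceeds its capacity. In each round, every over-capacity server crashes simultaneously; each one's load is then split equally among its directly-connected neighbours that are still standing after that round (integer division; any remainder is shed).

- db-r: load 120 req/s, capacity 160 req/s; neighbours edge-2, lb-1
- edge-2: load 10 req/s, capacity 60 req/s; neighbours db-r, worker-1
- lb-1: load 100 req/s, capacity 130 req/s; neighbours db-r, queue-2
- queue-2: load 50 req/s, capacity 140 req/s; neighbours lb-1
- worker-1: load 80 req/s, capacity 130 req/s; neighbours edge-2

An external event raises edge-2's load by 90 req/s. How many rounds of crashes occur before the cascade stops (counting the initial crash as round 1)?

4

Round 1 — edge-2 at 100 > 60. edge-2 crashes.
  edge-2 sheds 100 req/s to db-r, worker-1: 50 each.
    db-r: 120+50 = 170 > 160
    worker-1: 80+50 = 130 ≤ 130
Round 2 — db-r crashes.
  db-r sheds 170 req/s to lb-1: 170 each.
    lb-1: 100+170 = 270 > 130
Round 3 — lb-1 crashes.
  lb-1 sheds 270 req/s to queue-2: 270 each.
    queue-2: 50+270 = 320 > 140
Round 4 — queue-2 crashes.
  queue-2 sheds 320 req/s: no online neighbours, lost.
No further crashes.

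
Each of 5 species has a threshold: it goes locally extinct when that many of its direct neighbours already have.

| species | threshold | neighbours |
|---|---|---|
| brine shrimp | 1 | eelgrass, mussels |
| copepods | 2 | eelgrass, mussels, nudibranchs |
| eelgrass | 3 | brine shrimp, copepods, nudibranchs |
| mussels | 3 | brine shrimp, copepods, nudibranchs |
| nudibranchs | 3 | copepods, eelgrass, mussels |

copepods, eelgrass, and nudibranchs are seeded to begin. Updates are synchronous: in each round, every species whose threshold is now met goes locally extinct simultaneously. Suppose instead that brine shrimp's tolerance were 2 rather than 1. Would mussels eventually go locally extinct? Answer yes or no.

no

With brine shrimp's tolerance at 2:
Round 1 — copepods, eelgrass, nudibranchs go locally extinct (initial).
Round 2 — no new extinctions; cascade stops.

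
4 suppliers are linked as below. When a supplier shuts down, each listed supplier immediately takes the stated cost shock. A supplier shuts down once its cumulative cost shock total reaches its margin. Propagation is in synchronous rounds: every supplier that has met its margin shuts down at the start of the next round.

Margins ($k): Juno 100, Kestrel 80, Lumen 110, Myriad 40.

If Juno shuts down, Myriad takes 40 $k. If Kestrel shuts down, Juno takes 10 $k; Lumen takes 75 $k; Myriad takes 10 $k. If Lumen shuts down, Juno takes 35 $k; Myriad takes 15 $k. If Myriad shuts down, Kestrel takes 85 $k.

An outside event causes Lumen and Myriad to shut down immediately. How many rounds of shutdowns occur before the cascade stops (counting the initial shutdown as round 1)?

Round 1 — Lumen, Myriad shut down (initial).
  Juno: +35 → 35 < 100
  Kestrel: +85 → 85 ≥ 80
Round 2 — Kestrel shuts down.
  Juno: +10 → 45 < 100
No further shutdowns.

2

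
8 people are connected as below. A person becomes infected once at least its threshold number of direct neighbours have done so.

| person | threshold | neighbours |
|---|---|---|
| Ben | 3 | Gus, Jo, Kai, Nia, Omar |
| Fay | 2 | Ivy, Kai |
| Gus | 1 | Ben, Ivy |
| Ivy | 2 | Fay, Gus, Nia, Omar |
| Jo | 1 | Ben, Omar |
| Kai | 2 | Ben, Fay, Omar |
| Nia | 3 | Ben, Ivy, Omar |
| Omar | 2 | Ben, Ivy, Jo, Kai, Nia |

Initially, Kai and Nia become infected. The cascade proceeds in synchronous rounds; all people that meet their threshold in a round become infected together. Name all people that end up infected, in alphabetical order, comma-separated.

Ben, Fay, Gus, Ivy, Jo, Kai, Nia, Omar

Round 1 — Kai, Nia become infected (initial).
Round 2 — checking thresholds:
  Ben: 2 of 5 neighbours < 3, below threshold.
  Fay: 1 of 2 neighbours < 2, below threshold.
  Ivy: 1 of 4 neighbours < 2, below threshold.
  Omar: 2 of 5 neighbours ≥ 2, becomes infected.
Round 3 — checking thresholds:
  Ben: 3 of 5 neighbours ≥ 3, becomes infected.
  Fay: 1 of 2 neighbours < 2, below threshold.
  Ivy: 2 of 4 neighbours ≥ 2, becomes infected.
  Jo: 1 of 2 neighbours ≥ 1, becomes infected.
Round 4 — checking thresholds:
  Fay: 2 of 2 neighbours ≥ 2, becomes infected.
  Gus: 2 of 2 neighbours ≥ 1, becomes infected.
Round 5 — no new infections; cascade stops.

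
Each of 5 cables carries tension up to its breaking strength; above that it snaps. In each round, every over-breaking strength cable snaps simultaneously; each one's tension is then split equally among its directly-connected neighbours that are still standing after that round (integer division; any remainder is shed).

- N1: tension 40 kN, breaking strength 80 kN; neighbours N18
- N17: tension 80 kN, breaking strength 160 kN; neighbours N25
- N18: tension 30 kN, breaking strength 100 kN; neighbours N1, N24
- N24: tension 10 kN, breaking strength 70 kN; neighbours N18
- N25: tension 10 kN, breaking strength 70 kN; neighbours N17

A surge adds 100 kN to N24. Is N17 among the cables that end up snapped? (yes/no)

no

Round 1 — N24 at 110 > 70. N24 snaps.
  N24 sheds 110 kN to N18: 110 each.
    N18: 30+110 = 140 > 100
Round 2 — N18 snaps.
  N18 sheds 140 kN to N1: 140 each.
    N1: 40+140 = 180 > 80
Round 3 — N1 snaps.
  N1 sheds 180 kN: no online neighbours, lost.
No further breaks.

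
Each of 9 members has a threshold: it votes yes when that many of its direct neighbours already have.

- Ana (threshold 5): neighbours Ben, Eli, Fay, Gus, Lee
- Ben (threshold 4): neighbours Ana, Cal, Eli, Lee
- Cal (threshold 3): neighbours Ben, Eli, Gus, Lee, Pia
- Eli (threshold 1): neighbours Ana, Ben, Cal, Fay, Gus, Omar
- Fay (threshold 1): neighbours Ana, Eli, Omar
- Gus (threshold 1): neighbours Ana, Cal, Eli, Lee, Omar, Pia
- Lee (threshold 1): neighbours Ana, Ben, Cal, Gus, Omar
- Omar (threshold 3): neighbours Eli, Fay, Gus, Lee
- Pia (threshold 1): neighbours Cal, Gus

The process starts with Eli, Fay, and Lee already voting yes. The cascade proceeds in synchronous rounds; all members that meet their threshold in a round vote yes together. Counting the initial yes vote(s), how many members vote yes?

Round 1 — Eli, Fay, Lee vote yes (initial).
Round 2 — checking thresholds:
  Ana: 3 of 5 neighbours < 5, below threshold.
  Ben: 2 of 4 neighbours < 4, below threshold.
  Cal: 2 of 5 neighbours < 3, below threshold.
  Gus: 2 of 6 neighbours ≥ 1, votes yes.
  Omar: 3 of 4 neighbours ≥ 3, votes yes.
Round 3 — checking thresholds:
  Ana: 4 of 5 neighbours < 5, below threshold.
  Ben: 2 of 4 neighbours < 4, below threshold.
  Cal: 3 of 5 neighbours ≥ 3, votes yes.
  Pia: 1 of 2 neighbours ≥ 1, votes yes.
Round 4 — no new yes votes; cascade stops.

7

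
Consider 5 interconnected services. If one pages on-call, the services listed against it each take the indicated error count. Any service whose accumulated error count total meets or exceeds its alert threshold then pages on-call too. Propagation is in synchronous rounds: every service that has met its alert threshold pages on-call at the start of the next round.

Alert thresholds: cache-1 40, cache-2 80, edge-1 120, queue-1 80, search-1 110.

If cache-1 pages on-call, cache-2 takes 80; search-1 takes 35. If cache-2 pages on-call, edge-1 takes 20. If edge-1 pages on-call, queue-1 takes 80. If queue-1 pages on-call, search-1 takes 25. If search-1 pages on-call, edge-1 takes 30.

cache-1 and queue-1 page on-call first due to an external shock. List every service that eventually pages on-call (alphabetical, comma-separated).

Round 1 — cache-1, queue-1 page on-call (initial).
  cache-2: +80 → 80 ≥ 80
  search-1: +35+25 → 60 < 110
Round 2 — cache-2 pages on-call.
  edge-1: +20 → 20 < 120
No further pages.

cache-1, cache-2, queue-1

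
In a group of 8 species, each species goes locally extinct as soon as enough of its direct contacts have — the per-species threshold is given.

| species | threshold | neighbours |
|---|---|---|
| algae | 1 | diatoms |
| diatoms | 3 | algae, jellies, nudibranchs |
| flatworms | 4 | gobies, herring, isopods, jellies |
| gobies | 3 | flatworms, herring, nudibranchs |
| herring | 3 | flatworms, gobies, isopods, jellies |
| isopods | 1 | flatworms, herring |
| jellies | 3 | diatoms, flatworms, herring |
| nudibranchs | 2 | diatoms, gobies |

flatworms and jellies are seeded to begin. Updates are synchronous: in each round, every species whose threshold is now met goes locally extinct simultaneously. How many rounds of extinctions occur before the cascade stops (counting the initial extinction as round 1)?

3

Round 1 — flatworms, jellies go locally extinct (initial).
Round 2 — checking thresholds:
  diatoms: 1 of 3 neighbours < 3, below threshold.
  gobies: 1 of 3 neighbours < 3, below threshold.
  herring: 2 of 4 neighbours < 3, below threshold.
  isopods: 1 of 2 neighbours ≥ 1, goes locally extinct.
Round 3 — checking thresholds:
  diatoms: 1 of 3 neighbours < 3, below threshold.
  gobies: 1 of 3 neighbours < 3, below threshold.
  herring: 3 of 4 neighbours ≥ 3, goes locally extinct.
Round 4 — no new extinctions; cascade stops.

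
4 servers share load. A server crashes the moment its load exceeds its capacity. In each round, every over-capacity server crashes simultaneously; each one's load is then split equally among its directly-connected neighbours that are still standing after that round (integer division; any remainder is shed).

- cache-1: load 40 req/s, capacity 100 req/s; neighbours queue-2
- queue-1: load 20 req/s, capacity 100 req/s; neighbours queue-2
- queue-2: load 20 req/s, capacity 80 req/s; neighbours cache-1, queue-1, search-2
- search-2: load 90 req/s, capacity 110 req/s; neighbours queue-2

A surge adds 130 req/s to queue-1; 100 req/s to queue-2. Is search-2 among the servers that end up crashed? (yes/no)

Round 1 — queue-1 at 150 > 100; queue-2 at 120 > 80. queue-1, queue-2 crash.
  queue-1 sheds 150 req/s: no online neighbours, lost.
  queue-2 sheds 120 req/s to cache-1, search-2: 60 each.
    cache-1: 40+60 = 100 ≤ 100
    search-2: 90+60 = 150 > 110
Round 2 — search-2 crashes.
  search-2 sheds 150 req/s: no online neighbours, lost.
No further crashes.

yes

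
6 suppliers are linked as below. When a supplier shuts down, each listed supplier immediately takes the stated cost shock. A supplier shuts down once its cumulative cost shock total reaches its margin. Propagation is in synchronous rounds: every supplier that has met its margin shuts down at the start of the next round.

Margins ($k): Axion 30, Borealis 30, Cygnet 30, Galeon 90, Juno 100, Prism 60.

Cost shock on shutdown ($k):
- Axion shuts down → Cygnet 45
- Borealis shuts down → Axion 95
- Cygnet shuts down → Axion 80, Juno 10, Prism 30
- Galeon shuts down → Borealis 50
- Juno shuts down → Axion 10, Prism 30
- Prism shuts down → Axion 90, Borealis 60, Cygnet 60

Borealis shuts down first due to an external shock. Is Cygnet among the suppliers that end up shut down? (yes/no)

Round 1 — Borealis shuts down (initial).
  Axion: +95 → 95 ≥ 30
Round 2 — Axion shuts down.
  Cygnet: +45 → 45 ≥ 30
Round 3 — Cygnet shuts down.
  Juno: +10 → 10 < 100
  Prism: +30 → 30 < 60
No further shutdowns.

yes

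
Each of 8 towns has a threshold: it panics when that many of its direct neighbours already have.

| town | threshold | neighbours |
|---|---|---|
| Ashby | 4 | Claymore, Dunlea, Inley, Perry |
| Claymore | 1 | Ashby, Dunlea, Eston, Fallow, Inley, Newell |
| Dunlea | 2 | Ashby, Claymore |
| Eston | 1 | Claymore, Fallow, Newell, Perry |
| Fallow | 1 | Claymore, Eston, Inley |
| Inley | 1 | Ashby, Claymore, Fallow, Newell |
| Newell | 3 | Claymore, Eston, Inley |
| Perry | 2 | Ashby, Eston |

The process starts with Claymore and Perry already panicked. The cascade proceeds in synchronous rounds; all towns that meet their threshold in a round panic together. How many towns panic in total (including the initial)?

Round 1 — Claymore, Perry panic (initial).
Round 2 — checking thresholds:
  Ashby: 2 of 4 neighbours < 4, not yet.
  Dunlea: 1 of 2 neighbours < 2, not yet.
  Eston: 2 of 4 neighbours ≥ 1, panics.
  Fallow: 1 of 3 neighbours ≥ 1, panics.
  Inley: 1 of 4 neighbours ≥ 1, panics.
  Newell: 1 of 3 neighbours < 3, not yet.
Round 3 — checking thresholds:
  Ashby: 3 of 4 neighbours < 4, not yet.
  Dunlea: 1 of 2 neighbours < 2, not yet.
  Newell: 3 of 3 neighbours ≥ 3, panics.
Round 4 — no new panics; cascade stops.

6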